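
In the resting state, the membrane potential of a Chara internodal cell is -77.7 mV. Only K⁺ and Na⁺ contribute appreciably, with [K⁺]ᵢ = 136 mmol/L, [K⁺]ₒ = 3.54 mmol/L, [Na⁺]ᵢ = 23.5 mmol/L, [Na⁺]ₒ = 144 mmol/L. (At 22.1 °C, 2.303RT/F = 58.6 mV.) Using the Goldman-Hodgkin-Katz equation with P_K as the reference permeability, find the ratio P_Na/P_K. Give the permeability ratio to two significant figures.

Let α = P_Na/P_K. GHK: Vm = 58.6·log₁₀[(Kₒ + α·Naₒ)/(Kᵢ + α·Naᵢ)].
10^(Vm/58.6) = 10^(-77.7/58.6) = 0.047213
So 0.047213·(Kᵢ + α·Naᵢ) = Kₒ + α·Naₒ → α = (0.047213·136.0 − 3.54) / (144.0 − 0.047213·23.5)
α = (6.421 − 3.54) / (144.0 − 1.11) = 2.881/142.9 = 0.02016

0.020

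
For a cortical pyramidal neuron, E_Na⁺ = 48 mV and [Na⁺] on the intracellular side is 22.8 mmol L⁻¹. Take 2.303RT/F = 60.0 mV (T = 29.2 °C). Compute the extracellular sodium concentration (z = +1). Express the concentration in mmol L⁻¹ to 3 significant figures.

Nernst: E = (60.0/1) · log₁₀([out]/[in]), so log₁₀([out]/[in]) = 48.0 × 1 / 60.0 = 0.8000.
[out]/[in] = 10^(0.8000) = 6.31.
[out] = 6.31 × 22.8 = 143.9 mmol L⁻¹.

144 mmol L⁻¹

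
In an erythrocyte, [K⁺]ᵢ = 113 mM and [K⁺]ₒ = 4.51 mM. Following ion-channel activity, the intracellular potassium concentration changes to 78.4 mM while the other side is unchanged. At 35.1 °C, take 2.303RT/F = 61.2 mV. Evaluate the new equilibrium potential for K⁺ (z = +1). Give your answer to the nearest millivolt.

After the shift: [K⁺]_out = 4.51, [K⁺]_in = 78.4 mM.
E_new = (61.2/1)·log₁₀(4.51/78.4) = 61.20 · (-1.2401) = -75.90 mV

-76 mV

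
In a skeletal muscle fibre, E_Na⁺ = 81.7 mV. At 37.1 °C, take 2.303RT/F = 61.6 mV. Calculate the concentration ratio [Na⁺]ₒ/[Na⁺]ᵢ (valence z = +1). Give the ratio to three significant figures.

21.2

log₁₀([out]/[in]) = E·z/(61.6) = 81.7 × 1 / 61.6 = 1.3263
[out]/[in] = 10^(1.3263) = 21.2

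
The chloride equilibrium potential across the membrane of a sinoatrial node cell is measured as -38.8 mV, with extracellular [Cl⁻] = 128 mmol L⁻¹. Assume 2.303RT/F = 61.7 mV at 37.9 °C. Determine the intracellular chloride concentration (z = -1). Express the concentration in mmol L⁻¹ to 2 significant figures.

Nernst: E = (61.7/-1) · log₁₀([out]/[in]), so log₁₀([out]/[in]) = -38.8 × -1 / 61.7 = 0.6288.
[out]/[in] = 10^(0.6288) = 4.255.
[in] = 128 / 4.255 = 30.09 mmol L⁻¹.

30 mmol L⁻¹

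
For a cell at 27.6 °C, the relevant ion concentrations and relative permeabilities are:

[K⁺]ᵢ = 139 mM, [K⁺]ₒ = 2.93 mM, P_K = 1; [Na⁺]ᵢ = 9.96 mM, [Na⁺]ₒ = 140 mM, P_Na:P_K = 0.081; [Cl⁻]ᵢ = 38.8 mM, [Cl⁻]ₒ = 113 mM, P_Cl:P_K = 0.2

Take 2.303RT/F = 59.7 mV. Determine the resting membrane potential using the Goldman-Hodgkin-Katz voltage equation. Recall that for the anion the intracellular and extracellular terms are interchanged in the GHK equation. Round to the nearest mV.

-52 mV

Vm = 59.7 · log₁₀[(Σ P·[cation]ₒ + Σ P·[anion]ᵢ) / (Σ P·[cation]ᵢ + Σ P·[anion]ₒ)]
Numerator = 1×2.93 + 0.081×140 + 0.2×38.8 = 22.03
Denominator = 1×139 + 0.081×9.96 + 0.2×113 = 162.4
Vm = 59.7 · log₁₀(0.13565) = 59.7 × (-0.8676) = -51.80 mV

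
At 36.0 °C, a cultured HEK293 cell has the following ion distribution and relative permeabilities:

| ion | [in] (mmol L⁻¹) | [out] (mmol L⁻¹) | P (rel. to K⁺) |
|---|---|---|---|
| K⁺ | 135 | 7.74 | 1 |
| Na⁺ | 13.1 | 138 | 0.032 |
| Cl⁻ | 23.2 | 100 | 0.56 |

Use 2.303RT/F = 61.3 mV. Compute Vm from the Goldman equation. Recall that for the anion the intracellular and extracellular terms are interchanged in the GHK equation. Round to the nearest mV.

-54 mV

Vm = 61.3 · log₁₀[(Σ P·[cation]ₒ + Σ P·[anion]ᵢ) / (Σ P·[cation]ᵢ + Σ P·[anion]ₒ)]
Numerator = 1×7.74 + 0.032×138 + 0.56×23.2 = 25.15
Denominator = 1×135 + 0.032×13.1 + 0.56×100 = 191.4
Vm = 61.3 · log₁₀(0.13138) = 61.3 × (-0.8815) = -54.03 mV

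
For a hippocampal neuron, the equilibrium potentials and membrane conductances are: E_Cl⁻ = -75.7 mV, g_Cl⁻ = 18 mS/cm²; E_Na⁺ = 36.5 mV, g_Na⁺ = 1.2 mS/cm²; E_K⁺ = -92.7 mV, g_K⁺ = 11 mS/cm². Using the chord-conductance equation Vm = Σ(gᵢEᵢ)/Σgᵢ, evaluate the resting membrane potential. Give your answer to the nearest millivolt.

Σ gᵢEᵢ = 18·(-75.7) + 1.2·(36.5) + 11·(-92.7) = -2338.50
Σ gᵢ = 18 + 1.2 + 11 = 30.2
Vm = -2338.50 / 30.2 = -77.43 mV

-77 mV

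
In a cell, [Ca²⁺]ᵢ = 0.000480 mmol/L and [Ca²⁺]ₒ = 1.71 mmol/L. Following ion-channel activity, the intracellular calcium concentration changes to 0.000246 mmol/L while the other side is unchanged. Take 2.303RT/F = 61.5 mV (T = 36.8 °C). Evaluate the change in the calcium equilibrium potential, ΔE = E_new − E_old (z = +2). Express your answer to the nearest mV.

9 mV

E_old = (61.5/2)·log₁₀(1.71/0.000480) = 109.22 mV
E_new = (61.5/2)·log₁₀(1.71/0.000246) = 118.14 mV
ΔE = 118.14 − (109.22) = 8.93 mV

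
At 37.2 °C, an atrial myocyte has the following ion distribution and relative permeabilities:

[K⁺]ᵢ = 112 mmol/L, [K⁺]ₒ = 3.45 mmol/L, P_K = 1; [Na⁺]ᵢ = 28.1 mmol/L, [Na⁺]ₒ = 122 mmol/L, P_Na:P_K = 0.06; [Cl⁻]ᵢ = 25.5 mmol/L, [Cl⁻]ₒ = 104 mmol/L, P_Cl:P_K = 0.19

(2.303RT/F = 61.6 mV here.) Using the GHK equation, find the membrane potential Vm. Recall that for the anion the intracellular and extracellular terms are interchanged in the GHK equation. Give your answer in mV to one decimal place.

-57.4 mV

Vm = 61.6 · log₁₀[(Σ P·[cation]ₒ + Σ P·[anion]ᵢ) / (Σ P·[cation]ᵢ + Σ P·[anion]ₒ)]
Numerator = 1×3.45 + 0.06×122 + 0.19×25.5 = 15.61
Denominator = 1×112 + 0.06×28.1 + 0.19×104 = 133.4
Vm = 61.6 · log₁₀(0.11701) = 61.6 × (-0.9318) = -57.40 mV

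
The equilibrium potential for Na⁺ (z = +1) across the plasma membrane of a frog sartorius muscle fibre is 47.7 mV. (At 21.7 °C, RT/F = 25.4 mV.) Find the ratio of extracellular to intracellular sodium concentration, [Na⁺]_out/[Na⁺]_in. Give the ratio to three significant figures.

ln([out]/[in]) = E·z/(25.4) = 47.7 × 1 / 25.4 = 1.8780
[out]/[in] = e^(1.8780) = 6.54

6.54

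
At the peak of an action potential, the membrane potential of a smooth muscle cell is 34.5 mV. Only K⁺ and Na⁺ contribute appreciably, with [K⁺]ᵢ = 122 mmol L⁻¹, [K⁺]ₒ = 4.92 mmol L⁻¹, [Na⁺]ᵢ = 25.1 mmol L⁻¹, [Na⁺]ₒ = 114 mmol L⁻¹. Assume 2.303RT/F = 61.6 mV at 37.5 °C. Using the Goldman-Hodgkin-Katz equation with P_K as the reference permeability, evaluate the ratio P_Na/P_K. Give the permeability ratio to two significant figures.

19

Let α = P_Na/P_K. GHK: Vm = 61.6·log₁₀[(Kₒ + α·Naₒ)/(Kᵢ + α·Naᵢ)].
10^(Vm/61.6) = 10^(34.5/61.6) = 3.6313
So 3.6313·(Kᵢ + α·Naᵢ) = Kₒ + α·Naₒ → α = (3.6313·122.0 − 4.92) / (114.0 − 3.6313·25.1)
α = (443 − 4.92) / (114.0 − 91.15) = 438.1/22.85 = 19.17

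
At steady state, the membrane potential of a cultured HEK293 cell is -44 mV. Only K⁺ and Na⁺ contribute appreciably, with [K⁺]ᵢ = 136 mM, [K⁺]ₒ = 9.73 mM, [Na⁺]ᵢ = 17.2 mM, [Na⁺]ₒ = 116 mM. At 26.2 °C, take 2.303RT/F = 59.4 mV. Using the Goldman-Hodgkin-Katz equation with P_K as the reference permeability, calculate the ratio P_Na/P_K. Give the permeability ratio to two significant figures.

0.13

Let α = P_Na/P_K. GHK: Vm = 59.4·log₁₀[(Kₒ + α·Naₒ)/(Kᵢ + α·Naᵢ)].
10^(Vm/59.4) = 10^(-44.0/59.4) = 0.18166
So 0.18166·(Kᵢ + α·Naᵢ) = Kₒ + α·Naₒ → α = (0.18166·136.0 − 9.73) / (116.0 − 0.18166·17.2)
α = (24.71 − 9.73) / (116.0 − 3.125) = 14.98/112.9 = 0.1327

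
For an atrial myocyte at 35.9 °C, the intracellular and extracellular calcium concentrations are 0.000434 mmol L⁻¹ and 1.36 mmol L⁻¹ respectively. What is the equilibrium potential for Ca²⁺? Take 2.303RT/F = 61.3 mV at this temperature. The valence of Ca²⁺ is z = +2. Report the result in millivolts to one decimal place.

107.2 mV

E = (61.3/z) · log₁₀([Ca²⁺]_out/[Ca²⁺]_in) with z = +2.
= (61.3/2) · log₁₀(1.36/0.000434) = 30.65 · log₁₀(3134)
= 30.65 · (3.4960) = 107.15 mV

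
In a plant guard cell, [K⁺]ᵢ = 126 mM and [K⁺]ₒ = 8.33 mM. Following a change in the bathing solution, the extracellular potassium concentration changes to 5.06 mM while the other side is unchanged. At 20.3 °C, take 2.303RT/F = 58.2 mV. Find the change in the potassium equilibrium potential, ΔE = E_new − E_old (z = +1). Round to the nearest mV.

E_old = (58.2/1)·log₁₀(8.33/126) = -68.66 mV
E_new = (58.2/1)·log₁₀(5.06/126) = -81.26 mV
ΔE = -81.26 − (-68.66) = -12.60 mV

-13 mV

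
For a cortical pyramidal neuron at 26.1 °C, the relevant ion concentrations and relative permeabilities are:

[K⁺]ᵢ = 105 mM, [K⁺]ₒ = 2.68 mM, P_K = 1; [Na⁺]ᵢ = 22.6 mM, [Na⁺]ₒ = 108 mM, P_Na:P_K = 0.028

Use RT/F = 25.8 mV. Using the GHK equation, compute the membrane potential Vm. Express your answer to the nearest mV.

-75 mV

Vm = 25.8 · ln[(Σ P·[cation]ₒ + Σ P·[anion]ᵢ) / (Σ P·[cation]ᵢ + Σ P·[anion]ₒ)]
Numerator = 1×2.68 + 0.028×108 = 5.704
Denominator = 1×105 + 0.028×22.6 = 105.6
Vm = 25.8 · ln(0.053998) = 25.8 × (-2.9188) = -75.31 mV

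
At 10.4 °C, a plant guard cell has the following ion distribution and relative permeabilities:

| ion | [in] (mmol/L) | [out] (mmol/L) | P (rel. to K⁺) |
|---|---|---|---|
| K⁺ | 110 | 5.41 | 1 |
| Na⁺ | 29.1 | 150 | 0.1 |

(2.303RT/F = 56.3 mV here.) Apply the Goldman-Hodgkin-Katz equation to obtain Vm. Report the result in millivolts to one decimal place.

-41.8 mV

Vm = 56.3 · log₁₀[(Σ P·[cation]ₒ + Σ P·[anion]ᵢ) / (Σ P·[cation]ᵢ + Σ P·[anion]ₒ)]
Numerator = 1×5.41 + 0.1×150 = 20.41
Denominator = 1×110 + 0.1×29.1 = 112.9
Vm = 56.3 · log₁₀(0.18076) = 56.3 × (-0.7429) = -41.82 mV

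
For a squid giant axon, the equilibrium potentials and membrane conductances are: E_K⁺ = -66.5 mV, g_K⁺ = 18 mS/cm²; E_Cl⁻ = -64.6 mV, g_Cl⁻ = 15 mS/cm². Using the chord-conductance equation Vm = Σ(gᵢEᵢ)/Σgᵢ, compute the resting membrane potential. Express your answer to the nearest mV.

-66 mV

Σ gᵢEᵢ = 18·(-66.5) + 15·(-64.6) = -2166.00
Σ gᵢ = 18 + 15 = 33
Vm = -2166.00 / 33 = -65.64 mV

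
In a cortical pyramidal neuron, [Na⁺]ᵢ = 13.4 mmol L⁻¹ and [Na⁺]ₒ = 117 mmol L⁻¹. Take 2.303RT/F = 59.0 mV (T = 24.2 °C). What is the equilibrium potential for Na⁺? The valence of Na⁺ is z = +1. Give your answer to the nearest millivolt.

E = (59.0/z) · log₁₀([Na⁺]_out/[Na⁺]_in) with z = +1.
= (59.0/1) · log₁₀(117/13.4) = 59.00 · log₁₀(8.731)
= 59.00 · (0.9411) = 55.52 mV

56 mV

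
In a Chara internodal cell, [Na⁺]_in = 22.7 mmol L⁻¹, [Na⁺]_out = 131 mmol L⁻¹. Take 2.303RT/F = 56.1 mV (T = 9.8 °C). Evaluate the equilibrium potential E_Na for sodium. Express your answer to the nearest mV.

43 mV

E = (56.1/z) · log₁₀([Na⁺]_out/[Na⁺]_in) with z = +1.
= (56.1/1) · log₁₀(131/22.7) = 56.10 · log₁₀(5.771)
= 56.10 · (0.7612) = 42.71 mV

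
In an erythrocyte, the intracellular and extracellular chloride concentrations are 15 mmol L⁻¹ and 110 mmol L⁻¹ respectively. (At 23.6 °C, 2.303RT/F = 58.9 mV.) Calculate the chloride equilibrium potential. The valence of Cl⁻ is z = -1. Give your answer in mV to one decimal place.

-51.0 mV

E = (58.9/z) · log₁₀([Cl⁻]_out/[Cl⁻]_in) with z = -1.
For an anion, dividing by z = -1 reverses the sign.
= (58.9/-1) · log₁₀(110/15) = -58.90 · log₁₀(7.333)
= -58.90 · (0.8653) = -50.97 mV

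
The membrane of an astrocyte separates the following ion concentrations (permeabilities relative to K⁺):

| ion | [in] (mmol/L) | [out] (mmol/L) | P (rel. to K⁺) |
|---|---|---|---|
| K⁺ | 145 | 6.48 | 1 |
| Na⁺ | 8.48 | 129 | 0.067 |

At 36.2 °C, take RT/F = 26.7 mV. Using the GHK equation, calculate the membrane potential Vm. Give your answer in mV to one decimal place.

-60.5 mV

Vm = 26.7 · ln[(Σ P·[cation]ₒ + Σ P·[anion]ᵢ) / (Σ P·[cation]ᵢ + Σ P·[anion]ₒ)]
Numerator = 1×6.48 + 0.067×129 = 15.12
Denominator = 1×145 + 0.067×8.48 = 145.6
Vm = 26.7 · ln(0.10389) = 26.7 × (-2.2644) = -60.46 mV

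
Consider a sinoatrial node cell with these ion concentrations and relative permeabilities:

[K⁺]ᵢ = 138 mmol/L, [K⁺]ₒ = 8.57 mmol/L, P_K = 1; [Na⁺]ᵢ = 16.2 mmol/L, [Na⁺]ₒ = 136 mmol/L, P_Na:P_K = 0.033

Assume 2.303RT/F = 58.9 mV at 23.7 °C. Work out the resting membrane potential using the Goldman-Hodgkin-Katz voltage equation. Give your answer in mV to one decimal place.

Vm = 58.9 · log₁₀[(Σ P·[cation]ₒ + Σ P·[anion]ᵢ) / (Σ P·[cation]ᵢ + Σ P·[anion]ₒ)]
Numerator = 1×8.57 + 0.033×136 = 13.06
Denominator = 1×138 + 0.033×16.2 = 138.5
Vm = 58.9 · log₁₀(0.094258) = 58.9 × (-1.0257) = -60.41 mV

-60.4 mV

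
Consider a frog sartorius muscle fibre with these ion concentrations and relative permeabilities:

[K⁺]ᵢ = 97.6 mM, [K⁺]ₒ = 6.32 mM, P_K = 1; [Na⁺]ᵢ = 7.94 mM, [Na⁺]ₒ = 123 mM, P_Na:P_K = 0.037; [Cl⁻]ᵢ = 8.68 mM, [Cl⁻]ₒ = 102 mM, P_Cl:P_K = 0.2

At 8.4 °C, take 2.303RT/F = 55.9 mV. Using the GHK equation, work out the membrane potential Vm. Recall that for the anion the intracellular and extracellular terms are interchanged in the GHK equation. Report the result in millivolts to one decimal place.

-54.4 mV

Vm = 55.9 · log₁₀[(Σ P·[cation]ₒ + Σ P·[anion]ᵢ) / (Σ P·[cation]ᵢ + Σ P·[anion]ₒ)]
Numerator = 1×6.32 + 0.037×123 + 0.2×8.68 = 12.61
Denominator = 1×97.6 + 0.037×7.94 + 0.2×102 = 118.3
Vm = 55.9 · log₁₀(0.10657) = 55.9 × (-0.9724) = -54.35 mV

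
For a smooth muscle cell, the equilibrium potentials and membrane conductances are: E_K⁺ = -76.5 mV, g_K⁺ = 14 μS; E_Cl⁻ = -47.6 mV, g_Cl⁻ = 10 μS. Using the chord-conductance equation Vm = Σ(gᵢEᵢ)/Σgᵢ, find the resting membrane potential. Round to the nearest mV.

Σ gᵢEᵢ = 14·(-76.5) + 10·(-47.6) = -1547.00
Σ gᵢ = 14 + 10 = 24
Vm = -1547.00 / 24 = -64.46 mV

-64 mV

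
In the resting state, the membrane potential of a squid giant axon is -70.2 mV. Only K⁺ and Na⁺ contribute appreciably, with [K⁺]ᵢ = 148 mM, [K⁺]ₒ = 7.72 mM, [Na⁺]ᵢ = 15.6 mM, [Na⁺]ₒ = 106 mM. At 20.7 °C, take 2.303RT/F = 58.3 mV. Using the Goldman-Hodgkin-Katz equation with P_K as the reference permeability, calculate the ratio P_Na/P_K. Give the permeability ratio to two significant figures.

Let α = P_Na/P_K. GHK: Vm = 58.3·log₁₀[(Kₒ + α·Naₒ)/(Kᵢ + α·Naᵢ)].
10^(Vm/58.3) = 10^(-70.2/58.3) = 0.0625
So 0.0625·(Kᵢ + α·Naᵢ) = Kₒ + α·Naₒ → α = (0.0625·148.0 − 7.72) / (106.0 − 0.0625·15.6)
α = (9.25 − 7.72) / (106.0 − 0.975) = 1.53/105 = 0.01457

0.015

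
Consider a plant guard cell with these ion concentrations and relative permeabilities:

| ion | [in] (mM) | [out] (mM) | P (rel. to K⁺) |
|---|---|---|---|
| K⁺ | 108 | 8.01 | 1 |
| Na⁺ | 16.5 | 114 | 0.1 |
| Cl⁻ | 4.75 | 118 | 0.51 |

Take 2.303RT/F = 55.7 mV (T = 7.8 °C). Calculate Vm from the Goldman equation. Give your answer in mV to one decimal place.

-49.6 mV

Vm = 55.7 · log₁₀[(Σ P·[cation]ₒ + Σ P·[anion]ᵢ) / (Σ P·[cation]ᵢ + Σ P·[anion]ₒ)]
Numerator = 1×8.01 + 0.1×114 + 0.51×4.75 = 21.83
Denominator = 1×108 + 0.1×16.5 + 0.51×118 = 169.8
Vm = 55.7 · log₁₀(0.12856) = 55.7 × (-0.8909) = -49.62 mV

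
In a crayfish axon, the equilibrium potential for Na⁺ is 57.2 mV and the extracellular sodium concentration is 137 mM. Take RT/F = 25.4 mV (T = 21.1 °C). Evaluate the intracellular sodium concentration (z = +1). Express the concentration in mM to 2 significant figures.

14 mM

Nernst: E = (25.4/1) · ln([out]/[in]), so ln([out]/[in]) = 57.2 × 1 / 25.4 = 2.2520.
[out]/[in] = e^(2.2520) = 9.506.
[in] = 137 / 9.506 = 14.41 mM.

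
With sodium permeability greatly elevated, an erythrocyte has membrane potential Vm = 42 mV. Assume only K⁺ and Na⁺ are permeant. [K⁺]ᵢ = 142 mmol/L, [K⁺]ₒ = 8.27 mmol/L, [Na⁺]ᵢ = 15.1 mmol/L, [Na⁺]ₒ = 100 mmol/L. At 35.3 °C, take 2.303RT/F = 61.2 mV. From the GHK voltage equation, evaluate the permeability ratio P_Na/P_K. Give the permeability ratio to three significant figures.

Let α = P_Na/P_K. GHK: Vm = 61.2·log₁₀[(Kₒ + α·Naₒ)/(Kᵢ + α·Naᵢ)].
10^(Vm/61.2) = 10^(42.0/61.2) = 4.856
So 4.856·(Kᵢ + α·Naᵢ) = Kₒ + α·Naₒ → α = (4.856·142.0 − 8.27) / (100.0 − 4.856·15.1)
α = (689.5 − 8.27) / (100.0 − 73.32) = 681.3/26.68 = 25.54

25.5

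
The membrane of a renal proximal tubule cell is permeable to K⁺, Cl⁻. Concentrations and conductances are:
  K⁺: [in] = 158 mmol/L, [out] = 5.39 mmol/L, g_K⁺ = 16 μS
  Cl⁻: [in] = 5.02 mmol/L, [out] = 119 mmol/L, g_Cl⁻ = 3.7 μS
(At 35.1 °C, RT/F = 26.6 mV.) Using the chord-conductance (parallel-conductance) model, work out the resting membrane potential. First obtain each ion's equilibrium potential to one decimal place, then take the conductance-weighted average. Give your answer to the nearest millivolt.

E_K⁺ = (26.6/1)·ln(5.39/158) = -89.9 mV
E_Cl⁻ = (26.6/-1)·ln(119/5.02) = -84.2 mV
Vm = (Σ gᵢEᵢ)/(Σ gᵢ) = (16·-89.9 + 3.7·-84.2) / (16 + 3.7)
= -1749.94 / 19.7 = -88.83 mV

-89 mV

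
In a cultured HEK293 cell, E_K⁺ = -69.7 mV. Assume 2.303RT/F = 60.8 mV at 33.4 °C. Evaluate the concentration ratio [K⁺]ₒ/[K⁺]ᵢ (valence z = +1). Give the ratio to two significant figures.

0.071

log₁₀([out]/[in]) = E·z/(60.8) = -69.7 × 1 / 60.8 = -1.1464
[out]/[in] = 10^(-1.1464) = 0.07139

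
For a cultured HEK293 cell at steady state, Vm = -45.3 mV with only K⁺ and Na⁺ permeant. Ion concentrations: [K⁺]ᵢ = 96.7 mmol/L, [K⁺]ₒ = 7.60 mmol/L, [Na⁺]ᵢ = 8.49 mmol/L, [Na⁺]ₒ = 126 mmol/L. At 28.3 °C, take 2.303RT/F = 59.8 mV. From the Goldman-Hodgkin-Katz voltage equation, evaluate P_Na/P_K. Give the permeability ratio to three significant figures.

Let α = P_Na/P_K. GHK: Vm = 59.8·log₁₀[(Kₒ + α·Naₒ)/(Kᵢ + α·Naᵢ)].
10^(Vm/59.8) = 10^(-45.3/59.8) = 0.17477
So 0.17477·(Kᵢ + α·Naᵢ) = Kₒ + α·Naₒ → α = (0.17477·96.7 − 7.6) / (126.0 − 0.17477·8.49)
α = (16.9 − 7.6) / (126.0 − 1.484) = 9.301/124.5 = 0.07469

0.0747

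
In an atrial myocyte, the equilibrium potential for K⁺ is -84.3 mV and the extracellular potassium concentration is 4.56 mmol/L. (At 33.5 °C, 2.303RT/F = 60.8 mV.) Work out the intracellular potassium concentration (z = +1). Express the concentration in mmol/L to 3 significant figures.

Nernst: E = (60.8/1) · log₁₀([out]/[in]), so log₁₀([out]/[in]) = -84.3 × 1 / 60.8 = -1.3865.
[out]/[in] = 10^(-1.3865) = 0.04107.
[in] = 4.56 / 0.04107 = 111 mmol/L.

111 mmol/L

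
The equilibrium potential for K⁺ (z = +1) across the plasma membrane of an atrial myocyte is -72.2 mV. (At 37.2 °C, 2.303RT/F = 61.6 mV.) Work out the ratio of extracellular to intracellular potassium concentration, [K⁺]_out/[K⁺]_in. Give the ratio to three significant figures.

0.0673

log₁₀([out]/[in]) = E·z/(61.6) = -72.2 × 1 / 61.6 = -1.1721
[out]/[in] = 10^(-1.1721) = 0.06729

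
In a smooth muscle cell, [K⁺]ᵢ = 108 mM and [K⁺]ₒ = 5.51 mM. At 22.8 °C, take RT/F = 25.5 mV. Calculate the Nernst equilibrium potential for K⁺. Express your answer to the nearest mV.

-76 mV

E = (25.5/z) · ln([K⁺]_out/[K⁺]_in) with z = +1.
= (25.5/1) · ln(5.51/108) = 25.50 · ln(0.05102)
= 25.50 · (-2.9756) = -75.88 mV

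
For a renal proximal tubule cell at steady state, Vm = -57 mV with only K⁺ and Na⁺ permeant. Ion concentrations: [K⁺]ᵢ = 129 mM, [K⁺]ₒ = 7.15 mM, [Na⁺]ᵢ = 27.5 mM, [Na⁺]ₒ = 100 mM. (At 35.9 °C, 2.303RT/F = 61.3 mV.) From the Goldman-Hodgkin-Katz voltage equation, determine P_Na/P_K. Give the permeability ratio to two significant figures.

Let α = P_Na/P_K. GHK: Vm = 61.3·log₁₀[(Kₒ + α·Naₒ)/(Kᵢ + α·Naᵢ)].
10^(Vm/61.3) = 10^(-57.0/61.3) = 0.11753
So 0.11753·(Kᵢ + α·Naᵢ) = Kₒ + α·Naₒ → α = (0.11753·129.0 − 7.15) / (100.0 − 0.11753·27.5)
α = (15.16 − 7.15) / (100.0 − 3.232) = 8.011/96.77 = 0.08279

0.083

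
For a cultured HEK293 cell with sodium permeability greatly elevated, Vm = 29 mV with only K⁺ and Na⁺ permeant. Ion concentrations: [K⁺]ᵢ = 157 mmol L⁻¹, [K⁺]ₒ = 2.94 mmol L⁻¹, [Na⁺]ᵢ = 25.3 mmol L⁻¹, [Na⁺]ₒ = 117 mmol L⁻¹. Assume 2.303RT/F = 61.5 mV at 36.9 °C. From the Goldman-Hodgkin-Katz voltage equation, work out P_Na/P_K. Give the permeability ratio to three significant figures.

Let α = P_Na/P_K. GHK: Vm = 61.5·log₁₀[(Kₒ + α·Naₒ)/(Kᵢ + α·Naᵢ)].
10^(Vm/61.5) = 10^(29.0/61.5) = 2.9617
So 2.9617·(Kᵢ + α·Naᵢ) = Kₒ + α·Naₒ → α = (2.9617·157.0 − 2.94) / (117.0 − 2.9617·25.3)
α = (465 − 2.94) / (117.0 − 74.93) = 462.1/42.07 = 10.98

11.0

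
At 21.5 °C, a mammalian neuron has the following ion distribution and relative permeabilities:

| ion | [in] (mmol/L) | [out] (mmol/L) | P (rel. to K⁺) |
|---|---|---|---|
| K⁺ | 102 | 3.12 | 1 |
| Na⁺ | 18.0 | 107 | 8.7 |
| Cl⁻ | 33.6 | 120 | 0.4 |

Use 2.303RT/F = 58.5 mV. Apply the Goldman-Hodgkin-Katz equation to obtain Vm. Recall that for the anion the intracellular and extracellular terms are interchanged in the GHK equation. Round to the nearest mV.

Vm = 58.5 · log₁₀[(Σ P·[cation]ₒ + Σ P·[anion]ᵢ) / (Σ P·[cation]ᵢ + Σ P·[anion]ₒ)]
Numerator = 1×3.12 + 8.7×107 + 0.4×33.6 = 947.5
Denominator = 1×102 + 8.7×18.0 + 0.4×120 = 306.6
Vm = 58.5 · log₁₀(3.0902) = 58.5 × (0.4900) = 28.66 mV

29 mV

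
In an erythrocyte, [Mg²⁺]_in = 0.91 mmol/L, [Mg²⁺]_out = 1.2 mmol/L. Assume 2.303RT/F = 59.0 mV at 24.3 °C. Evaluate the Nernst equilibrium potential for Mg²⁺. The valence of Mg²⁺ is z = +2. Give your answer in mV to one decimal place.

3.5 mV

E = (59.0/z) · log₁₀([Mg²⁺]_out/[Mg²⁺]_in) with z = +2.
= (59.0/2) · log₁₀(1.2/0.91) = 29.50 · log₁₀(1.319)
= 29.50 · (0.1201) = 3.54 mV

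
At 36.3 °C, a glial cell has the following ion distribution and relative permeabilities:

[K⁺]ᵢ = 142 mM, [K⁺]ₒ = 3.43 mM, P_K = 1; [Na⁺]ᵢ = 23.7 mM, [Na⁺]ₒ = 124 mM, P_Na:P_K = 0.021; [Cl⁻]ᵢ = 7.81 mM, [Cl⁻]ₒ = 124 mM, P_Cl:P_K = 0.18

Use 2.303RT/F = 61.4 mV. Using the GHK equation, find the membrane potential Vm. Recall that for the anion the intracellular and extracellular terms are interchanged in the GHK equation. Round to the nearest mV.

Vm = 61.4 · log₁₀[(Σ P·[cation]ₒ + Σ P·[anion]ᵢ) / (Σ P·[cation]ᵢ + Σ P·[anion]ₒ)]
Numerator = 1×3.43 + 0.021×124 + 0.18×7.81 = 7.44
Denominator = 1×142 + 0.021×23.7 + 0.18×124 = 164.8
Vm = 61.4 · log₁₀(0.04514) = 61.4 × (-1.3454) = -82.61 mV

-83 mV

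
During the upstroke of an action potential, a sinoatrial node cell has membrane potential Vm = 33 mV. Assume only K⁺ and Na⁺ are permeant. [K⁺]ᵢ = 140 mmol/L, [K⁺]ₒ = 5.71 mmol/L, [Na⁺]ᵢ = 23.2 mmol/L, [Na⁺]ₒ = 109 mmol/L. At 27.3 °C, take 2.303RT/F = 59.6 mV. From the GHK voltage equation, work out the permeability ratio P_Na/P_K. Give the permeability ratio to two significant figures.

19

Let α = P_Na/P_K. GHK: Vm = 59.6·log₁₀[(Kₒ + α·Naₒ)/(Kᵢ + α·Naᵢ)].
10^(Vm/59.6) = 10^(33.0/59.6) = 3.5784
So 3.5784·(Kᵢ + α·Naᵢ) = Kₒ + α·Naₒ → α = (3.5784·140.0 − 5.71) / (109.0 − 3.5784·23.2)
α = (501 − 5.71) / (109.0 − 83.02) = 495.3/25.98 = 19.06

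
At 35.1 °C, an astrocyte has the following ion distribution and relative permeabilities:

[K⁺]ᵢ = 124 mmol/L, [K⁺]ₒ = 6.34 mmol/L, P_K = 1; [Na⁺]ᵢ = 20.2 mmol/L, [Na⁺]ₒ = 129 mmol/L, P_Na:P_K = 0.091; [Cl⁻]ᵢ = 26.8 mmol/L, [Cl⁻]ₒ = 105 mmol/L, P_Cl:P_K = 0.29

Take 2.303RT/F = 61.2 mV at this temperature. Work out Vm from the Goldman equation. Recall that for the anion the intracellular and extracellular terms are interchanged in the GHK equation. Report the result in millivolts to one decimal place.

-47.8 mV

Vm = 61.2 · log₁₀[(Σ P·[cation]ₒ + Σ P·[anion]ᵢ) / (Σ P·[cation]ᵢ + Σ P·[anion]ₒ)]
Numerator = 1×6.34 + 0.091×129 + 0.29×26.8 = 25.85
Denominator = 1×124 + 0.091×20.2 + 0.29×105 = 156.3
Vm = 61.2 · log₁₀(0.16541) = 61.2 × (-0.7814) = -47.82 mV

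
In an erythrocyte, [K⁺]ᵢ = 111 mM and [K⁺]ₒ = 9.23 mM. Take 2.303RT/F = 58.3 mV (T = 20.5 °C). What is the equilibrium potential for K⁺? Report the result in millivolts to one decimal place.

E = (58.3/z) · log₁₀([K⁺]_out/[K⁺]_in) with z = +1.
= (58.3/1) · log₁₀(9.23/111) = 58.30 · log₁₀(0.08315)
= 58.30 · (-1.0801) = -62.97 mV

-63.0 mV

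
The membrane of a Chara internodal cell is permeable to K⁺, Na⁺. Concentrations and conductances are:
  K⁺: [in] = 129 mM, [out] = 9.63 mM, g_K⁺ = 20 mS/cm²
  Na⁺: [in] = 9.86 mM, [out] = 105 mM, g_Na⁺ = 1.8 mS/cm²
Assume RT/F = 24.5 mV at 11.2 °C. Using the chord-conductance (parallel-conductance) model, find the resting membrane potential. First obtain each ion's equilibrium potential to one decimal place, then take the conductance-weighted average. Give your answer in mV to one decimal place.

E_K⁺ = (24.5/1)·ln(9.63/129) = -63.6 mV
E_Na⁺ = (24.5/1)·ln(105/9.86) = 58.0 mV
Vm = (Σ gᵢEᵢ)/(Σ gᵢ) = (20·-63.6 + 1.8·58.0) / (20 + 1.8)
= -1167.60 / 21.8 = -53.56 mV

-53.6 mV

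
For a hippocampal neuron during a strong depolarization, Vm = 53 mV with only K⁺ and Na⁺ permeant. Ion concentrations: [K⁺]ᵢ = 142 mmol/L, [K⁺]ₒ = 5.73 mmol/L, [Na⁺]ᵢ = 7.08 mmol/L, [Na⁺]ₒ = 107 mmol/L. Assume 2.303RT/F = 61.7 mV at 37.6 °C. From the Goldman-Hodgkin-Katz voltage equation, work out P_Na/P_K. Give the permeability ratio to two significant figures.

Let α = P_Na/P_K. GHK: Vm = 61.7·log₁₀[(Kₒ + α·Naₒ)/(Kᵢ + α·Naᵢ)].
10^(Vm/61.7) = 10^(53.0/61.7) = 7.2276
So 7.2276·(Kᵢ + α·Naᵢ) = Kₒ + α·Naₒ → α = (7.2276·142.0 − 5.73) / (107.0 − 7.2276·7.08)
α = (1026 − 5.73) / (107.0 − 51.17) = 1021/55.83 = 18.28

18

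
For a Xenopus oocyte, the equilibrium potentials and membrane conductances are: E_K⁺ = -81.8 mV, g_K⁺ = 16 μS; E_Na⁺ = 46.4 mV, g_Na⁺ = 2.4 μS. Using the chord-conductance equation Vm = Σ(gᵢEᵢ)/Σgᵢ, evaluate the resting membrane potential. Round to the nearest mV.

-65 mV

Σ gᵢEᵢ = 16·(-81.8) + 2.4·(46.4) = -1197.44
Σ gᵢ = 16 + 2.4 = 18.4
Vm = -1197.44 / 18.4 = -65.08 mV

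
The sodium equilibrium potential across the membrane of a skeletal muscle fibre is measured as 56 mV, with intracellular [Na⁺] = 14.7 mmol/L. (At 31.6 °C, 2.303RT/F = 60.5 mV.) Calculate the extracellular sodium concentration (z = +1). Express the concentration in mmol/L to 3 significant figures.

124 mmol/L

Nernst: E = (60.5/1) · log₁₀([out]/[in]), so log₁₀([out]/[in]) = 56.0 × 1 / 60.5 = 0.9256.
[out]/[in] = 10^(0.9256) = 8.426.
[out] = 8.426 × 14.7 = 123.9 mmol/L.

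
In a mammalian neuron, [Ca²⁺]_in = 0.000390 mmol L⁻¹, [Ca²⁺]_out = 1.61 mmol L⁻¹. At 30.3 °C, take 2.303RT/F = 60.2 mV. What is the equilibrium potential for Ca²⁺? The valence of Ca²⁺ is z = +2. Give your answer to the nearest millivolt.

E = (60.2/z) · log₁₀([Ca²⁺]_out/[Ca²⁺]_in) with z = +2.
= (60.2/2) · log₁₀(1.61/0.000390) = 30.10 · log₁₀(4128)
= 30.10 · (3.6158) = 108.83 mV

109 mV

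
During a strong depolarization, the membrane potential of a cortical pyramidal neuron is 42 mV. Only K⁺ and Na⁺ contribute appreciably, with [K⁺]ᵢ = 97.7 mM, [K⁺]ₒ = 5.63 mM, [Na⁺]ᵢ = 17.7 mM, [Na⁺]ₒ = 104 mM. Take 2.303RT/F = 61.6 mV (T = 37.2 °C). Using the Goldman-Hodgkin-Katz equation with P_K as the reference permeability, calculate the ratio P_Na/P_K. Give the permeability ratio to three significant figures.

Let α = P_Na/P_K. GHK: Vm = 61.6·log₁₀[(Kₒ + α·Naₒ)/(Kᵢ + α·Naᵢ)].
10^(Vm/61.6) = 10^(42.0/61.6) = 4.8064
So 4.8064·(Kᵢ + α·Naᵢ) = Kₒ + α·Naₒ → α = (4.8064·97.7 − 5.63) / (104.0 − 4.8064·17.7)
α = (469.6 − 5.63) / (104.0 − 85.07) = 464/18.93 = 24.51

24.5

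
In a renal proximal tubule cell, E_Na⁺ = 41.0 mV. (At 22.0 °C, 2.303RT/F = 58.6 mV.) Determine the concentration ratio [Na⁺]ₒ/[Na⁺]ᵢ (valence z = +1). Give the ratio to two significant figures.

log₁₀([out]/[in]) = E·z/(58.6) = 41.0 × 1 / 58.6 = 0.6997
[out]/[in] = 10^(0.6997) = 5.008

5.0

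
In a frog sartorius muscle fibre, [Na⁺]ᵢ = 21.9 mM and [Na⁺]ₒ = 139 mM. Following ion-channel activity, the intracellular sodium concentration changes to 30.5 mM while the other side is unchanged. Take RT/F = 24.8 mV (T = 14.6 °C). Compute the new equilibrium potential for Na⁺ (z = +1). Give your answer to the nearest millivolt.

After the shift: [Na⁺]_out = 139, [Na⁺]_in = 30.5 mM.
E_new = (24.8/1)·ln(139/30.5) = 24.80 · (1.5167) = 37.62 mV

38 mV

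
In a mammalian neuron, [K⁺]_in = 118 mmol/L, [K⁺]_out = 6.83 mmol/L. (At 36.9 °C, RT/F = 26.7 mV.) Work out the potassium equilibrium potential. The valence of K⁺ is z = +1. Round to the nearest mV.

E = (26.7/z) · ln([K⁺]_out/[K⁺]_in) with z = +1.
= (26.7/1) · ln(6.83/118) = 26.70 · ln(0.05788)
= 26.70 · (-2.8494) = -76.08 mV

-76 mV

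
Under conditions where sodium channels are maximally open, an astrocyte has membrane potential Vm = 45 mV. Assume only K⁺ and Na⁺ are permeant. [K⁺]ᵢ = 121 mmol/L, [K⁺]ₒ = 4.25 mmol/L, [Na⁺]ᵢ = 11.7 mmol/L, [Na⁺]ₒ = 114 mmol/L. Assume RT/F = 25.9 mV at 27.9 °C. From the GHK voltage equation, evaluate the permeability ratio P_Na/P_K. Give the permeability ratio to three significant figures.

Let α = P_Na/P_K. GHK: Vm = 25.9·ln[(Kₒ + α·Naₒ)/(Kᵢ + α·Naᵢ)].
e^(Vm/25.9) = e^(45.0/25.9) = 5.6828
So 5.6828·(Kᵢ + α·Naᵢ) = Kₒ + α·Naₒ → α = (5.6828·121.0 − 4.25) / (114.0 − 5.6828·11.7)
α = (687.6 − 4.25) / (114.0 − 66.49) = 683.4/47.51 = 14.38

14.4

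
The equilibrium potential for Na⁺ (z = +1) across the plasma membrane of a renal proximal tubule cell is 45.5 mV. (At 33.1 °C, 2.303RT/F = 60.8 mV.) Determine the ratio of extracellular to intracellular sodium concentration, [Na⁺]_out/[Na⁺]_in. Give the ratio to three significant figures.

5.60

log₁₀([out]/[in]) = E·z/(60.8) = 45.5 × 1 / 60.8 = 0.7484
[out]/[in] = 10^(0.7484) = 5.602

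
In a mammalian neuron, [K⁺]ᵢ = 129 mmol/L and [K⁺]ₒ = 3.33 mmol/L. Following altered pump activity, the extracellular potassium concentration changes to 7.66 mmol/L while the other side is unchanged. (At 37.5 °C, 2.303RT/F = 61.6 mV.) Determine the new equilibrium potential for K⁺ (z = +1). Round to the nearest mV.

After the shift: [K⁺]_out = 7.66, [K⁺]_in = 129 mmol/L.
E_new = (61.6/1)·log₁₀(7.66/129) = 61.60 · (-1.2264) = -75.54 mV

-76 mV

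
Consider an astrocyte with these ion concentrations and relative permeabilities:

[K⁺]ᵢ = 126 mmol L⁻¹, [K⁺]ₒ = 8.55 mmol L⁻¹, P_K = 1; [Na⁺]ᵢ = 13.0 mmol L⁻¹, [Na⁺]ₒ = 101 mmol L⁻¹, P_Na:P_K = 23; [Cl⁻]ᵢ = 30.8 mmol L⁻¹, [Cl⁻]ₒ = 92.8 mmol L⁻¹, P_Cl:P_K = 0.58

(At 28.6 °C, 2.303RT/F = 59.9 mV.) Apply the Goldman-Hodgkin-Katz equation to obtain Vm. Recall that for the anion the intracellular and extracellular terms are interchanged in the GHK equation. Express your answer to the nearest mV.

41 mV

Vm = 59.9 · log₁₀[(Σ P·[cation]ₒ + Σ P·[anion]ᵢ) / (Σ P·[cation]ᵢ + Σ P·[anion]ₒ)]
Numerator = 1×8.55 + 23×101 + 0.58×30.8 = 2349
Denominator = 1×126 + 23×13.0 + 0.58×92.8 = 478.8
Vm = 59.9 · log₁₀(4.9066) = 59.9 × (0.6908) = 41.38 mV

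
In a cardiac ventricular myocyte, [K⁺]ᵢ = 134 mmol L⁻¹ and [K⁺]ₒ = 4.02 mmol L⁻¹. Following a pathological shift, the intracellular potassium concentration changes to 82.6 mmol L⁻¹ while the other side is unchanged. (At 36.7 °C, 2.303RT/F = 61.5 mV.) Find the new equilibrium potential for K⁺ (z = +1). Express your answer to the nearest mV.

-81 mV

After the shift: [K⁺]_out = 4.02, [K⁺]_in = 82.6 mmol L⁻¹.
E_new = (61.5/1)·log₁₀(4.02/82.6) = 61.50 · (-1.3128) = -80.73 mV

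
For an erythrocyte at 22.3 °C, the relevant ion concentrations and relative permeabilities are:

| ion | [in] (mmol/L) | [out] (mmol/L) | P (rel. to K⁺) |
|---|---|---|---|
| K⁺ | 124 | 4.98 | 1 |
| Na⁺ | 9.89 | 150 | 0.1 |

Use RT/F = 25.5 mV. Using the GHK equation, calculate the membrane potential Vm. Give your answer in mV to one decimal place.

-46.8 mV

Vm = 25.5 · ln[(Σ P·[cation]ₒ + Σ P·[anion]ᵢ) / (Σ P·[cation]ᵢ + Σ P·[anion]ₒ)]
Numerator = 1×4.98 + 0.1×150 = 19.98
Denominator = 1×124 + 0.1×9.89 = 125
Vm = 25.5 · ln(0.15985) = 25.5 × (-1.8335) = -46.75 mV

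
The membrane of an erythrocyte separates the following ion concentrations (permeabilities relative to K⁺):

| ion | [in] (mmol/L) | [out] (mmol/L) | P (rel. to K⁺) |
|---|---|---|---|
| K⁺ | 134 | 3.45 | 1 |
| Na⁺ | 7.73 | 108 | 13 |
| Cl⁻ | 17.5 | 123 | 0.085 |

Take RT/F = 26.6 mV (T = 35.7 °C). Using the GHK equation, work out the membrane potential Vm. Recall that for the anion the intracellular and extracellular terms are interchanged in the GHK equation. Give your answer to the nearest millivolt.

Vm = 26.6 · ln[(Σ P·[cation]ₒ + Σ P·[anion]ᵢ) / (Σ P·[cation]ᵢ + Σ P·[anion]ₒ)]
Numerator = 1×3.45 + 13×108 + 0.085×17.5 = 1409
Denominator = 1×134 + 13×7.73 + 0.085×123 = 244.9
Vm = 26.6 · ln(5.7521) = 26.6 × (1.7496) = 46.54 mV

47 mV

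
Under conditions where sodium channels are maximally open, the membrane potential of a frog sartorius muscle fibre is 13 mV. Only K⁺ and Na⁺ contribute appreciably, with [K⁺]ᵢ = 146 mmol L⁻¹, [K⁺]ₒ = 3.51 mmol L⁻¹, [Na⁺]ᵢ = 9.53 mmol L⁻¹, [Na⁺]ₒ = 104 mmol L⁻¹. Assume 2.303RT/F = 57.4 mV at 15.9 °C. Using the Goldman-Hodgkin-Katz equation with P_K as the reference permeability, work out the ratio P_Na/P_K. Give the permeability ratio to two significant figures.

Let α = P_Na/P_K. GHK: Vm = 57.4·log₁₀[(Kₒ + α·Naₒ)/(Kᵢ + α·Naᵢ)].
10^(Vm/57.4) = 10^(13.0/57.4) = 1.6845
So 1.6845·(Kᵢ + α·Naᵢ) = Kₒ + α·Naₒ → α = (1.6845·146.0 − 3.51) / (104.0 − 1.6845·9.53)
α = (245.9 − 3.51) / (104.0 − 16.05) = 242.4/87.95 = 2.757

2.8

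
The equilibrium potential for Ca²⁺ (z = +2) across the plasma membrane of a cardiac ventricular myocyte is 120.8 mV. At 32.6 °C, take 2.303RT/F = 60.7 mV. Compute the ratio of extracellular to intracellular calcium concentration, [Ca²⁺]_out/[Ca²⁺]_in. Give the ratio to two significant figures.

9600

log₁₀([out]/[in]) = E·z/(60.7) = 120.8 × 2 / 60.7 = 3.9802
[out]/[in] = 10^(3.9802) = 9555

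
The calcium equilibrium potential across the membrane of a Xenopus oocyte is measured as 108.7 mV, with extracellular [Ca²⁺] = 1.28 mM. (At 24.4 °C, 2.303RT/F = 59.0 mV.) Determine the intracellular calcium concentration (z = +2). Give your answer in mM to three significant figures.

0.000265 mM

Nernst: E = (59.0/2) · log₁₀([out]/[in]), so log₁₀([out]/[in]) = 108.7 × 2 / 59.0 = 3.6847.
[out]/[in] = 10^(3.6847) = 4839.
[in] = 1.28 / 4839 = 0.0002645 mM.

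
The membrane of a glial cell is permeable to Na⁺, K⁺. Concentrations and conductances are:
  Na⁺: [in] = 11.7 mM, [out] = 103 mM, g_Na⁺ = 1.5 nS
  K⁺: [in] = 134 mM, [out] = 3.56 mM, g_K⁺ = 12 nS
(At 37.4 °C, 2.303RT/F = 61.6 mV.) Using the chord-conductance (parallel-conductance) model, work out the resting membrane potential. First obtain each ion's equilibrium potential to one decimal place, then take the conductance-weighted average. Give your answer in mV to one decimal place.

-79.8 mV

E_Na⁺ = (61.6/1)·log₁₀(103/11.7) = 58.2 mV
E_K⁺ = (61.6/1)·log₁₀(3.56/134) = -97.1 mV
Vm = (Σ gᵢEᵢ)/(Σ gᵢ) = (1.5·58.2 + 12·-97.1) / (1.5 + 12)
= -1077.90 / 13.5 = -79.84 mV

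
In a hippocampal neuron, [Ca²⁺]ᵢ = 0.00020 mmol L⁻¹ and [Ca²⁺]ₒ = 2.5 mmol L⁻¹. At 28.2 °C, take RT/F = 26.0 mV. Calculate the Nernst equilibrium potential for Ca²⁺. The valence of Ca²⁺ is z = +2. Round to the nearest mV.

E = (26.0/z) · ln([Ca²⁺]_out/[Ca²⁺]_in) with z = +2.
= (26.0/2) · ln(2.5/0.00020) = 13.00 · ln(1.25e+04)
= 13.00 · (9.4335) = 122.64 mV

123 mV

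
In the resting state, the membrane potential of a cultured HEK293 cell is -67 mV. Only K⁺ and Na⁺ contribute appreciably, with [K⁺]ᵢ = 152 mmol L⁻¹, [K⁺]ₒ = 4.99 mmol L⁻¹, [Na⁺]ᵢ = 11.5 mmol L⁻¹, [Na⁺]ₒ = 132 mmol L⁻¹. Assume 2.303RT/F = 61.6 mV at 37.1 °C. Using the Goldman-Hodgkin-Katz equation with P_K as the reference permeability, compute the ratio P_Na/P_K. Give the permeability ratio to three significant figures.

0.0567

Let α = P_Na/P_K. GHK: Vm = 61.6·log₁₀[(Kₒ + α·Naₒ)/(Kᵢ + α·Naᵢ)].
10^(Vm/61.6) = 10^(-67.0/61.6) = 0.081722
So 0.081722·(Kᵢ + α·Naᵢ) = Kₒ + α·Naₒ → α = (0.081722·152.0 − 4.99) / (132.0 − 0.081722·11.5)
α = (12.42 − 4.99) / (132.0 − 0.9398) = 7.432/131.1 = 0.0567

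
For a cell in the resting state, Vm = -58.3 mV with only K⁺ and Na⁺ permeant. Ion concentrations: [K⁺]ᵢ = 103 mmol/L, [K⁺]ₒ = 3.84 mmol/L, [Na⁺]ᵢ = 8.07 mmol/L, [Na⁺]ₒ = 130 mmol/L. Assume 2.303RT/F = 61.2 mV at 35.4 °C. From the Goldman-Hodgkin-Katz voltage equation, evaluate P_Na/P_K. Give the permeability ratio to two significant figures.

Let α = P_Na/P_K. GHK: Vm = 61.2·log₁₀[(Kₒ + α·Naₒ)/(Kᵢ + α·Naᵢ)].
10^(Vm/61.2) = 10^(-58.3/61.2) = 0.11153
So 0.11153·(Kᵢ + α·Naᵢ) = Kₒ + α·Naₒ → α = (0.11153·103.0 − 3.84) / (130.0 − 0.11153·8.07)
α = (11.49 − 3.84) / (130.0 − 0.9) = 7.647/129.1 = 0.05924

0.059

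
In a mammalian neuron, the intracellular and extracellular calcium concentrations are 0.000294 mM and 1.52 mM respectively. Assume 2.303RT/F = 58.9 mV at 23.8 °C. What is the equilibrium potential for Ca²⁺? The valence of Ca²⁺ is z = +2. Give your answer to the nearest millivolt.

E = (58.9/z) · log₁₀([Ca²⁺]_out/[Ca²⁺]_in) with z = +2.
= (58.9/2) · log₁₀(1.52/0.000294) = 29.45 · log₁₀(5170)
= 29.45 · (3.7135) = 109.36 mV

109 mV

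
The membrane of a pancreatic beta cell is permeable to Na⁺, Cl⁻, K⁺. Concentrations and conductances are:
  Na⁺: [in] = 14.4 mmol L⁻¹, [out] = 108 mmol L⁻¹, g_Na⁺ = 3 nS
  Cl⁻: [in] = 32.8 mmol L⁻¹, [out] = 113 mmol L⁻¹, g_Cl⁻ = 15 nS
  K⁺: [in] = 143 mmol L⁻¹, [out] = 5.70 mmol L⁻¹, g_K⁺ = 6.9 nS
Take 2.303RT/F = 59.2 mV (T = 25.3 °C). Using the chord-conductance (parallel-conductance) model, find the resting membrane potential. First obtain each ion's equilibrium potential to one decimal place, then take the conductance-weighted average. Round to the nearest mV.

E_Na⁺ = (59.2/1)·log₁₀(108/14.4) = 51.8 mV
E_Cl⁻ = (59.2/-1)·log₁₀(113/32.8) = -31.8 mV
E_K⁺ = (59.2/1)·log₁₀(5.70/143) = -82.8 mV
Vm = (Σ gᵢEᵢ)/(Σ gᵢ) = (3·51.8 + 15·-31.8 + 6.9·-82.8) / (3 + 15 + 6.9)
= -892.92 / 24.9 = -35.86 mV

-36 mV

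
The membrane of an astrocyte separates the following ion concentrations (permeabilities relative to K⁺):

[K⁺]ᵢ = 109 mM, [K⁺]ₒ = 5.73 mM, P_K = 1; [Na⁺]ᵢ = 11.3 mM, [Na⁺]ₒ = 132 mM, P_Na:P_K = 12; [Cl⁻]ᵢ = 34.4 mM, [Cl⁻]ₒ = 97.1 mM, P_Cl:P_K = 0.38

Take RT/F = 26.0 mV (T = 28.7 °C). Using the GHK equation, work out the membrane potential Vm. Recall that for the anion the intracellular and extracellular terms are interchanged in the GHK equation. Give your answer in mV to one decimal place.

45.2 mV

Vm = 26.0 · ln[(Σ P·[cation]ₒ + Σ P·[anion]ᵢ) / (Σ P·[cation]ᵢ + Σ P·[anion]ₒ)]
Numerator = 1×5.73 + 12×132 + 0.38×34.4 = 1603
Denominator = 1×109 + 12×11.3 + 0.38×97.1 = 281.5
Vm = 26.0 · ln(5.6938) = 26.0 × (1.7394) = 45.22 mV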